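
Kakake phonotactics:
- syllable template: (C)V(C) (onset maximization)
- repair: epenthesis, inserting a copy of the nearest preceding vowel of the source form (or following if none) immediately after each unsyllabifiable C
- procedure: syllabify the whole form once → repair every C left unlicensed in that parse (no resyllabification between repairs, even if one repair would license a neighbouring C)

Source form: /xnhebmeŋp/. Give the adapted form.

Under (C)V(C), the unsyllabifiable consonants are /x/, /n/, /p/ (at most one coda consonant is licensed; onsets are limited to one consonant).
Each unlicensed consonant becomes the onset of a new syllable: /x/ → /xe/, /n/ → /ne/, /p/ → /pe/.

xenehebmeŋpe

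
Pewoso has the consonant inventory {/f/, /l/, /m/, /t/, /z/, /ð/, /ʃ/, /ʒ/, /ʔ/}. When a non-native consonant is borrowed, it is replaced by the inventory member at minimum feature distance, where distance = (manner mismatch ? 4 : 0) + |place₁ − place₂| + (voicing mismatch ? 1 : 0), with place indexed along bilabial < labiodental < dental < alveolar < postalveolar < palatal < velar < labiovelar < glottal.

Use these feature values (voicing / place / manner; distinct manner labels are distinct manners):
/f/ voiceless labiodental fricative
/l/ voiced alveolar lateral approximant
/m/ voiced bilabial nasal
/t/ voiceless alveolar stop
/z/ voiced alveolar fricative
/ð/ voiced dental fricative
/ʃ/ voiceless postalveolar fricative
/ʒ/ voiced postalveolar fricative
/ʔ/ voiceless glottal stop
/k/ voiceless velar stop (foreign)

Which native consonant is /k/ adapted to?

/ʔ/ is closest: same manner (stop), place distance 2 (velar→glottal), same voicing; total 2. Next closest is /t/ at distance 3.

ʔ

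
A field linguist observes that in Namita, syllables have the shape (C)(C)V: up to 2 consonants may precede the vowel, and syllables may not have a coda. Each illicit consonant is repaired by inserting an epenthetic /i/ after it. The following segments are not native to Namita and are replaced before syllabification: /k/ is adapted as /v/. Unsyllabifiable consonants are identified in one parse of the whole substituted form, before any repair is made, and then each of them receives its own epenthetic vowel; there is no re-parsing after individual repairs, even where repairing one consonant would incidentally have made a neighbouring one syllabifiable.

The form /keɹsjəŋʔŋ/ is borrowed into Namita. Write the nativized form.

Substitution: /k/ → /v/, giving /veɹsjəŋʔŋ/.
The consonants /ɹ/, /ŋ/, /ʔ/, /ŋ/ cannot be parsed into a legal (C)(C)V syllable (no codas are permitted; onsets may contain at most 2 consonants).
Each unlicensed consonant becomes the onset of a new syllable: /ɹ/ → /ɹi/, /ŋ/ → /ŋi/, /ʔ/ → /ʔi/, /ŋ/ → /ŋi/.

veɹisjəŋiʔiŋi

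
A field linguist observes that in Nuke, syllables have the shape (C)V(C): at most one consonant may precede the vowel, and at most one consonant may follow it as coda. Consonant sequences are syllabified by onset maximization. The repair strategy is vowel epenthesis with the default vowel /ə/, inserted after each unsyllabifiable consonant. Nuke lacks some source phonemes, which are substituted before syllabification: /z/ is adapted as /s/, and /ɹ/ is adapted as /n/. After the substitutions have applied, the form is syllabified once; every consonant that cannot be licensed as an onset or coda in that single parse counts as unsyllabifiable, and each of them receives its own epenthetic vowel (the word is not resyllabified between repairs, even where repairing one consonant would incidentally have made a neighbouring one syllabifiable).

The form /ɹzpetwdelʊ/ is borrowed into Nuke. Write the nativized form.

nəsəpetwədelʊ

Substitution: /ɹ/ → /n/, /z/ → /s/, giving /nspetwdelʊ/.
Syllabifying with onset maximization leaves /n/, /s/, /w/ stranded (at most one coda consonant is licensed; onsets are limited to one consonant).
Inserting the epenthetic vowel yields /n/ → /nə/, /s/ → /sə/, /w/ → /wə/.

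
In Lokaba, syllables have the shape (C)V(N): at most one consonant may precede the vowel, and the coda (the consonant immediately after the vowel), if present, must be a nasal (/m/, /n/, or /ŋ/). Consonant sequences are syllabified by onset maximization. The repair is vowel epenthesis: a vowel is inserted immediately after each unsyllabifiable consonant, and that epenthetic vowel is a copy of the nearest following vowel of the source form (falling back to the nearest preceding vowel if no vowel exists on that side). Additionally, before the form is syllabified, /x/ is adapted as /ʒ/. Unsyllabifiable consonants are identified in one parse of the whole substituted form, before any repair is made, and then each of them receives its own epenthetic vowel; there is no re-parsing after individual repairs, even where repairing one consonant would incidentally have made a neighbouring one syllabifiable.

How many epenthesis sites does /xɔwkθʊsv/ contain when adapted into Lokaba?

4

After substitution the input is /ʒɔwkθʊsv/.
The unsyllabifiable consonants are /w/, /k/, /s/, /v/; each receives one epenthetic vowel.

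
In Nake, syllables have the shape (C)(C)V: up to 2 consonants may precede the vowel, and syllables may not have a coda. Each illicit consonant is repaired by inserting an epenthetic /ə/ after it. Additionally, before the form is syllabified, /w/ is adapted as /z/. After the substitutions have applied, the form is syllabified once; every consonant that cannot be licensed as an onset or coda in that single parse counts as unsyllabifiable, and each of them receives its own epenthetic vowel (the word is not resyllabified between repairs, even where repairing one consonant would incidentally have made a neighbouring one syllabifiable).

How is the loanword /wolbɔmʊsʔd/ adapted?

Substitution: /w/ → /z/, giving /zolbɔmʊsʔd/.
Syllabifying with onset maximization leaves /s/, /ʔ/, /d/ stranded (no codas are permitted; onsets may contain at most 2 consonants).
Epenthesis after each stranded consonant: /s/ → /sə/, /ʔ/ → /ʔə/, /d/ → /də/.

zolbɔmʊsəʔədə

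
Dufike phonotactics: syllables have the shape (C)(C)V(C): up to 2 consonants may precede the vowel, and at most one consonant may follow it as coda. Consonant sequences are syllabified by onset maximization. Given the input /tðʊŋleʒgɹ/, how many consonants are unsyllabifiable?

The consonants /g/, /ɹ/ cannot be parsed into a legal (C)(C)V(C) syllable (at most one coda consonant is licensed; onsets may contain at most 2 consonants).

2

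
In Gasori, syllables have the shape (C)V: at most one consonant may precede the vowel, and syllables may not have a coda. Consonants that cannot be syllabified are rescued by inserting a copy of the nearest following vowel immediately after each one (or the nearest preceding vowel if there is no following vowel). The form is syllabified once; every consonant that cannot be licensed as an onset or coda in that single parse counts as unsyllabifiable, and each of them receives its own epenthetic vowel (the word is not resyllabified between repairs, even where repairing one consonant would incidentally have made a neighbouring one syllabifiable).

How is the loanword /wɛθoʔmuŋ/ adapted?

wɛθoʔumuŋu

The consonants /ʔ/, /ŋ/ cannot be parsed into a legal (C)V syllable (no codas are permitted; onsets are limited to one consonant).
Each unlicensed consonant becomes the onset of a new syllable: /ʔ/ → /ʔu/, /ŋ/ → /ŋu/.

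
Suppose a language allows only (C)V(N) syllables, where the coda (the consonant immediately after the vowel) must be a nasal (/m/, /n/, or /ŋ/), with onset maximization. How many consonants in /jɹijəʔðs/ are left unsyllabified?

The consonants /j/, /ʔ/, /ð/, /s/ cannot be parsed into a legal (C)V(N) syllable (only a nasal (/m/, /n/, or /ŋ/) is licensed in coda position; onsets are limited to one consonant).

4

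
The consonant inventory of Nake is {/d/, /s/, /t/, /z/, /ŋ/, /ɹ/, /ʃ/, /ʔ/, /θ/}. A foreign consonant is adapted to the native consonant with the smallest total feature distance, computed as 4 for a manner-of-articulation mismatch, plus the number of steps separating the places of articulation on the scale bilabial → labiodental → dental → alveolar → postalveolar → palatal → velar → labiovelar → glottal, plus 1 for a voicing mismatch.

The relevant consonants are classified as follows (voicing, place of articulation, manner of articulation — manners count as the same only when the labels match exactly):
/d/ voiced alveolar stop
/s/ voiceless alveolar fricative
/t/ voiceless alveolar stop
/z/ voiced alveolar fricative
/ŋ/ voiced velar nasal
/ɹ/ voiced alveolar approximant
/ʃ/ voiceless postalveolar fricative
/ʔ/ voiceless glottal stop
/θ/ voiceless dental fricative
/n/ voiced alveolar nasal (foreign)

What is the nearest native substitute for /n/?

/ŋ/ is closest: same manner (nasal), place distance 3 (alveolar→velar), same voicing; total 3. Next closest is /d/ at distance 4.

ŋ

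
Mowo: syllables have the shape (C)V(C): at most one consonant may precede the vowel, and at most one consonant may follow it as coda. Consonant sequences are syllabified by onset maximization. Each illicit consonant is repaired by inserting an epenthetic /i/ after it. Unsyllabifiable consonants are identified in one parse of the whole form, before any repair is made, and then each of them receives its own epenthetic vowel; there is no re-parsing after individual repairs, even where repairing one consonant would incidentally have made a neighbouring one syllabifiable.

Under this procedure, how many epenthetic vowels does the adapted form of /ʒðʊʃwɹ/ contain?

The unsyllabifiable consonants are /ʒ/, /w/, /ɹ/; each receives one epenthetic vowel.

3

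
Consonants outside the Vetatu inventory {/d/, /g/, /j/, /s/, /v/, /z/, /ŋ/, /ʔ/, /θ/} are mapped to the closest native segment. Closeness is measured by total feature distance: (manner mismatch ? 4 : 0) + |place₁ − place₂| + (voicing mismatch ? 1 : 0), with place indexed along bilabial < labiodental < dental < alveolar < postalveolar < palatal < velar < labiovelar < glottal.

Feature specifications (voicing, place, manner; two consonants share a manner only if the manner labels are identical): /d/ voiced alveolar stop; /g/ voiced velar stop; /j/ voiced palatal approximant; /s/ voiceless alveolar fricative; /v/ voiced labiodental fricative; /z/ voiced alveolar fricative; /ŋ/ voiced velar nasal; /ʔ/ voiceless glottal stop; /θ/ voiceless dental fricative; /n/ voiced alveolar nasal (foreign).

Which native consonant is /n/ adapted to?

ŋ

/ŋ/ is closest: same manner (nasal), place distance 3 (alveolar→velar), same voicing; total 3. Next closest is /d/ at distance 4.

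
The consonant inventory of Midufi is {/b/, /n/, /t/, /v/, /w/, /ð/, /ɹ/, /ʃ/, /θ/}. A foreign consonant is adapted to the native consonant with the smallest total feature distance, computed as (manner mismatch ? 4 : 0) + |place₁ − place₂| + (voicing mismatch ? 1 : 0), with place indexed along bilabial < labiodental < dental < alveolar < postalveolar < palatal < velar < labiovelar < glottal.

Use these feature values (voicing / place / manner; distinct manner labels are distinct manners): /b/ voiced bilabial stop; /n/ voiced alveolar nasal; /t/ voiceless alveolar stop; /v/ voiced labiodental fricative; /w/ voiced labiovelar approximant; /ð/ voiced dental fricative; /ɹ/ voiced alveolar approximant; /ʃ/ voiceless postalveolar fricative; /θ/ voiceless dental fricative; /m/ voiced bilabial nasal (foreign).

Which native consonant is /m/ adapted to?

/n/ is closest: same manner (nasal), place distance 3 (bilabial→alveolar), same voicing; total 3. Next closest is /b/ at distance 4.

n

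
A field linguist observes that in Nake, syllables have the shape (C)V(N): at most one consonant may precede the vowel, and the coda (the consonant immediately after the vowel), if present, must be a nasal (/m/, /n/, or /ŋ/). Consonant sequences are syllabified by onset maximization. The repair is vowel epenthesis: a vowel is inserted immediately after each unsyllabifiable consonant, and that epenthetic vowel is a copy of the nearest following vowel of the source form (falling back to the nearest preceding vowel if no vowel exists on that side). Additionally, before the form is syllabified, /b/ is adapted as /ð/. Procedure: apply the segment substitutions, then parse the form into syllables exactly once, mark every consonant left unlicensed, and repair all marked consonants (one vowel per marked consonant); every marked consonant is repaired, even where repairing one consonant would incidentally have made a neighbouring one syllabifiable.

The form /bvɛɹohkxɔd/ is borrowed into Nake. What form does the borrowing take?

Substitution: /b/ → /ð/, giving /ðvɛɹohkxɔd/.
Under (C)V(N), the unsyllabifiable consonants are /ð/, /h/, /k/, /d/ (only a nasal (/m/, /n/, or /ŋ/) is licensed in coda position; onsets are limited to one consonant).
Each unlicensed consonant becomes the onset of a new syllable: /ð/ → /ðɛ/, /h/ → /hɔ/, /k/ → /kɔ/, /d/ → /dɔ/.

ðɛvɛɹohɔkɔxɔdɔ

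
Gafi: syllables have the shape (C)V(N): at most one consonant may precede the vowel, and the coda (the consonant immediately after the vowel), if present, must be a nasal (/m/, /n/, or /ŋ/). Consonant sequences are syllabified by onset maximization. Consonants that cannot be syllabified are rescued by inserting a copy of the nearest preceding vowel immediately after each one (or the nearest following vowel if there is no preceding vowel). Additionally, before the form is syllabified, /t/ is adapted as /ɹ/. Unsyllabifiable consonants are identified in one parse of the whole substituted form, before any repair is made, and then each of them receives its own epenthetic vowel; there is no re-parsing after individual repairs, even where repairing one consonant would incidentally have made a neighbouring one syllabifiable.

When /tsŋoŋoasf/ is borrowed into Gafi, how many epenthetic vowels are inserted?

4

After substitution the input is /ɹsŋoŋoasf/.
The unsyllabifiable consonants are /ɹ/, /s/, /s/, /f/; each receives one epenthetic vowel.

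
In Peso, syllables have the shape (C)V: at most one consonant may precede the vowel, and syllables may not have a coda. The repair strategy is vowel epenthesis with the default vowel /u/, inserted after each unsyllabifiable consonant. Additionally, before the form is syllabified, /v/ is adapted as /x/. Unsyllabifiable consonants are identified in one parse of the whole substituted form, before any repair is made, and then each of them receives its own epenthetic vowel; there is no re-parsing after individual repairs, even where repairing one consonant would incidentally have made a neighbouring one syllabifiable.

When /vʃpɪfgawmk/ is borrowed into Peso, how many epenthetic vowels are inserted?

6

After substitution the input is /xʃpɪfgawmk/.
The unsyllabifiable consonants are /x/, /ʃ/, /f/, /w/, /m/, /k/; each receives one epenthetic vowel.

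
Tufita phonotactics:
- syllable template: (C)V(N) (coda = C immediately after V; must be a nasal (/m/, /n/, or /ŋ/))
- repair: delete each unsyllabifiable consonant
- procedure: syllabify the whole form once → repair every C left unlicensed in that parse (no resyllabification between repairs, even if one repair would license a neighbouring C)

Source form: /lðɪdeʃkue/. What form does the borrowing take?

The consonants /l/, /ʃ/ cannot be parsed into a legal (C)V(N) syllable (only a nasal (/m/, /n/, or /ŋ/) is licensed in coda position; onsets are limited to one consonant).
Deleting the stranded consonants removes /l/, /ʃ/.

ðɪdekue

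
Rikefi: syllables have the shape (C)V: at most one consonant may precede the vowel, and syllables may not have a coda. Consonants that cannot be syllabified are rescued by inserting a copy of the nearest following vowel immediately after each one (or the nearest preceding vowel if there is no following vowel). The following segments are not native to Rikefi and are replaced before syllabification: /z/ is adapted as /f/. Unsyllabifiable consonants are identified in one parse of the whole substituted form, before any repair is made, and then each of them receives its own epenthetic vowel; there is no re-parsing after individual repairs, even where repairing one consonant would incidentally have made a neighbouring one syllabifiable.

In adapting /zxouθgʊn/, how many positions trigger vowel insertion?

After substitution the input is /fxouθgʊn/.
The unsyllabifiable consonants are /f/, /θ/, /n/; each receives one epenthetic vowel.

3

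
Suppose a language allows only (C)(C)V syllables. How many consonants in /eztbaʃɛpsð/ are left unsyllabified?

4

Under (C)(C)V, the unsyllabifiable consonants are /z/, /p/, /s/, /ð/ (no codas are permitted; onsets may contain at most 2 consonants).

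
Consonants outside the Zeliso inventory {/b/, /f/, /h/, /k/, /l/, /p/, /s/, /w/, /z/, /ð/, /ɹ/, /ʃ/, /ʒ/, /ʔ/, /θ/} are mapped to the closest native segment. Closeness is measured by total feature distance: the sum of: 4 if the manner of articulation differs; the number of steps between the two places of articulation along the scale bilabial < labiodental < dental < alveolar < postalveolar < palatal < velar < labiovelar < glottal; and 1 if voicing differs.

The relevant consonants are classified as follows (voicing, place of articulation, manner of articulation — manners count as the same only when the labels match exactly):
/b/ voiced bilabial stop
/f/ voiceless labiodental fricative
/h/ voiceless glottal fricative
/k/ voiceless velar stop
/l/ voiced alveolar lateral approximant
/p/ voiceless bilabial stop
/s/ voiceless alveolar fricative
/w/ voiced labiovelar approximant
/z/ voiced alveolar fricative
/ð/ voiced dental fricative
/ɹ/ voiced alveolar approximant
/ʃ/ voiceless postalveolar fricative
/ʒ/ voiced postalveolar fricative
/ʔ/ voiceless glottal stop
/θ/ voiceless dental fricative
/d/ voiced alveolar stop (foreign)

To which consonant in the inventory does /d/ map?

b

/b/ is closest: same manner (stop), place distance 3 (alveolar→bilabial), same voicing; total 3. Next closest is /k/ at distance 4.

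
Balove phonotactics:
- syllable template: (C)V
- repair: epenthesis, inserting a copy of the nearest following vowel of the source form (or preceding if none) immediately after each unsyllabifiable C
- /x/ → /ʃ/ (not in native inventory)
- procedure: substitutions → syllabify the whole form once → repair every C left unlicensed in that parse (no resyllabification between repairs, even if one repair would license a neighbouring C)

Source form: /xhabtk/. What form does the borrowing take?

ʃahabataka

Substitution: /x/ → /ʃ/, giving /ʃhabtk/.
Under (C)V, the unsyllabifiable consonants are /ʃ/, /b/, /t/, /k/ (no codas are permitted; onsets are limited to one consonant).
Epenthesis after each stranded consonant: /ʃ/ → /ʃa/, /b/ → /ba/, /t/ → /ta/, /k/ → /ka/.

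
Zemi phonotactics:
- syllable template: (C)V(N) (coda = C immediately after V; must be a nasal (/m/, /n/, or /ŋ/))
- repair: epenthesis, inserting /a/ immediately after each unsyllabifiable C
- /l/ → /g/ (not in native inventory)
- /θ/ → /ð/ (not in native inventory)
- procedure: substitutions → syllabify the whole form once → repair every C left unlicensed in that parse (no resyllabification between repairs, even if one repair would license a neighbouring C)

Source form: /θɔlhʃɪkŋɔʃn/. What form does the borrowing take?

ðɔgahaʃɪkaŋɔʃana

Substitution: /θ/ → /ð/, /l/ → /g/, giving /ðɔghʃɪkŋɔʃn/.
Syllabifying with onset maximization leaves /g/, /h/, /k/, /ʃ/, /n/ stranded (only a nasal (/m/, /n/, or /ŋ/) is licensed in coda position; onsets are limited to one consonant).
Each unlicensed consonant becomes the onset of a new syllable: /g/ → /ga/, /h/ → /ha/, /k/ → /ka/, /ʃ/ → /ʃa/, /n/ → /na/.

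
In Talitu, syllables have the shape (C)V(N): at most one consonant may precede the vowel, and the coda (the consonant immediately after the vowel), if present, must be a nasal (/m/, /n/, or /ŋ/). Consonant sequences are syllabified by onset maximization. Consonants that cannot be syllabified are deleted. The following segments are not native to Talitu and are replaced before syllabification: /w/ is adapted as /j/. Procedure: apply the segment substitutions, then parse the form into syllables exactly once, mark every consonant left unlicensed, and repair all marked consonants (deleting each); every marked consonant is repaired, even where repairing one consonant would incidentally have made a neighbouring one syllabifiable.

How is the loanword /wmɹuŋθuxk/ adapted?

ɹuŋθu

Substitution: /w/ → /j/, giving /jmɹuŋθuxk/.
The consonants /j/, /m/, /x/, /k/ cannot be parsed into a legal (C)V(N) syllable (only a nasal (/m/, /n/, or /ŋ/) is licensed in coda position; onsets are limited to one consonant).
Each unlicensed consonant is deleted: /j/, /m/, /x/, /k/.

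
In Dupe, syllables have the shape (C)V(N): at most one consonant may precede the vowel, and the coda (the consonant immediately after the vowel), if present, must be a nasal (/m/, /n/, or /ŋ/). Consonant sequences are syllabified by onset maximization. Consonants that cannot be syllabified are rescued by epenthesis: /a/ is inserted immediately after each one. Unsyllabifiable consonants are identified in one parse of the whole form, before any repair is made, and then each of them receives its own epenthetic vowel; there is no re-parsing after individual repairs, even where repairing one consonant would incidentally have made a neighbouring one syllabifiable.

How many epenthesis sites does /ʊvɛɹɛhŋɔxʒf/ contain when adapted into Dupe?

The unsyllabifiable consonants are /h/, /x/, /ʒ/, /f/; each receives one epenthetic vowel.

4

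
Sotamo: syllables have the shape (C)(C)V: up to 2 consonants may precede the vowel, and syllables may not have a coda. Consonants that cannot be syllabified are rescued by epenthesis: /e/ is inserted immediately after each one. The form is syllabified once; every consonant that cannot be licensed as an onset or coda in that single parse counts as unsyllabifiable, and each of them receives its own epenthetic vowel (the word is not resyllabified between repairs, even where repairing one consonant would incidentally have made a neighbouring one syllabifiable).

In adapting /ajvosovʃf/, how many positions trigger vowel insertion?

3

The unsyllabifiable consonants are /v/, /ʃ/, /f/; each receives one epenthetic vowel.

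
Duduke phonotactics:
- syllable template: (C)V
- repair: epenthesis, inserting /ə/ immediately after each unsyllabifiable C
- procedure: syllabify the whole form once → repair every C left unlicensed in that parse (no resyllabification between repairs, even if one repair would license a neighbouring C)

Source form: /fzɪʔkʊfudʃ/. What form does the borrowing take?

Under (C)V, the unsyllabifiable consonants are /f/, /ʔ/, /d/, /ʃ/ (no codas are permitted; onsets are limited to one consonant).
Each unlicensed consonant becomes the onset of a new syllable: /f/ → /fə/, /ʔ/ → /ʔə/, /d/ → /də/, /ʃ/ → /ʃə/.

fəzɪʔəkʊfudəʃə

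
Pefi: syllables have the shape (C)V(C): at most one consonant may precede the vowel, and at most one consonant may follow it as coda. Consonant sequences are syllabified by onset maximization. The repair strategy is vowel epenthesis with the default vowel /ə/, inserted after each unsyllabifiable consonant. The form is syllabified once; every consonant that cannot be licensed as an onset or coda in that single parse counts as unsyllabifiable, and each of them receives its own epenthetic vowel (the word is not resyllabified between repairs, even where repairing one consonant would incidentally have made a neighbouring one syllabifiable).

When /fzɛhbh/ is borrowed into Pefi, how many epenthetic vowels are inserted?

The unsyllabifiable consonants are /f/, /b/, /h/; each receives one epenthetic vowel.

3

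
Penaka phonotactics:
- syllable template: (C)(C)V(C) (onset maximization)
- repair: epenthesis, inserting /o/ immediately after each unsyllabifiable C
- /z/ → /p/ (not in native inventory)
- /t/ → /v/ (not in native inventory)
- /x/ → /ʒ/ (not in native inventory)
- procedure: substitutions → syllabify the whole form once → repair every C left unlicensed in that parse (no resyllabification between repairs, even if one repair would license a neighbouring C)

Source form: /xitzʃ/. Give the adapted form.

ʒivpoʃo

Substitution: /x/ → /ʒ/, /t/ → /v/, /z/ → /p/, giving /ʒivpʃ/.
The consonants /p/, /ʃ/ cannot be parsed into a legal (C)(C)V(C) syllable (at most one coda consonant is licensed; onsets may contain at most 2 consonants).
Epenthesis after each stranded consonant: /p/ → /po/, /ʃ/ → /ʃo/.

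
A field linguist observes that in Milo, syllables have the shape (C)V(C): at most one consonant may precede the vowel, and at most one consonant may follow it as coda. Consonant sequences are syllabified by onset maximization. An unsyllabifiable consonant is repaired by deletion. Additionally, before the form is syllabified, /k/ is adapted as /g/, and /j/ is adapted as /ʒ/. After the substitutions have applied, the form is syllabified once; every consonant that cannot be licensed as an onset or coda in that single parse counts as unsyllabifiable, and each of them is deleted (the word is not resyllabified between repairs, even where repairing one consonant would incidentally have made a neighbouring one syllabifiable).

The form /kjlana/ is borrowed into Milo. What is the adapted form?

lana

Substitution: /k/ → /g/, /j/ → /ʒ/, giving /gʒlana/.
Under (C)V(C), the unsyllabifiable consonants are /g/, /ʒ/ (at most one coda consonant is licensed; onsets are limited to one consonant).
Deleting the stranded consonants removes /g/, /ʒ/.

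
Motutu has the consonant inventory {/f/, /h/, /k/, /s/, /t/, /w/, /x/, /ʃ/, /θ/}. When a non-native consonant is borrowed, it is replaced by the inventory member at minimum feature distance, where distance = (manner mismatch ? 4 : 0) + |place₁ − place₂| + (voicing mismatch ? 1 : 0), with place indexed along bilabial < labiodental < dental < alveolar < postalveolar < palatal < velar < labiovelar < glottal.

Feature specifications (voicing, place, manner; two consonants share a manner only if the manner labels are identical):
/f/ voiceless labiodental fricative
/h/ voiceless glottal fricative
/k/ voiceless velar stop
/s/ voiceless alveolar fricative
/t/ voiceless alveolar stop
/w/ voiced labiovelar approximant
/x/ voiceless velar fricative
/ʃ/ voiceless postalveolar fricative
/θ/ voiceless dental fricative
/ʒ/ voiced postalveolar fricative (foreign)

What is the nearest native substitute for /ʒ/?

/ʃ/ is closest: same manner (fricative), place distance 0 (postalveolar→postalveolar), voicing differs (+1); total 1. Next closest is /s/ at distance 2.

ʃ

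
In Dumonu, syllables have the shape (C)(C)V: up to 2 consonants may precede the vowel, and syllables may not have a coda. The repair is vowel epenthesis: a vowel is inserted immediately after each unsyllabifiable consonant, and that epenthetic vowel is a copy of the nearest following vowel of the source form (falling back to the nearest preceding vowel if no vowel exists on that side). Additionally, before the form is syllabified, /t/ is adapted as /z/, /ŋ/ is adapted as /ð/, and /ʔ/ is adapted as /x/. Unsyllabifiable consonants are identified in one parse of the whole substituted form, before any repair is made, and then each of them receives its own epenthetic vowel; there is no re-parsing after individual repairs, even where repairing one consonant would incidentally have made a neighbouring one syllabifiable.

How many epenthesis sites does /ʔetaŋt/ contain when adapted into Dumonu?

2

After substitution the input is /xezaðz/.
The unsyllabifiable consonants are /ð/, /z/; each receives one epenthetic vowel.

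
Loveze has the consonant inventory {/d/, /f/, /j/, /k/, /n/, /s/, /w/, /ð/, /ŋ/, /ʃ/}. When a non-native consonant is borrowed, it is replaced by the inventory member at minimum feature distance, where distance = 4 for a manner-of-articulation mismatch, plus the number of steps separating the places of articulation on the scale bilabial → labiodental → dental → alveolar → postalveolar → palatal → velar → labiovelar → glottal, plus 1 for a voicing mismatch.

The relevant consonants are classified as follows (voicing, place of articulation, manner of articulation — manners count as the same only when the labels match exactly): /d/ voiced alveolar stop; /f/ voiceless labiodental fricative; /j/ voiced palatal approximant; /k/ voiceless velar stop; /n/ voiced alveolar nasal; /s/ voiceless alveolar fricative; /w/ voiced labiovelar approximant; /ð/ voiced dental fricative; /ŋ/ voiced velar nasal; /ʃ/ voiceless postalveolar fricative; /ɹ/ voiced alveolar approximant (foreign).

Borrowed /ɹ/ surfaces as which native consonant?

/j/ is closest: same manner (approximant), place distance 2 (alveolar→palatal), same voicing; total 2. Next closest is /d/ at distance 4.

j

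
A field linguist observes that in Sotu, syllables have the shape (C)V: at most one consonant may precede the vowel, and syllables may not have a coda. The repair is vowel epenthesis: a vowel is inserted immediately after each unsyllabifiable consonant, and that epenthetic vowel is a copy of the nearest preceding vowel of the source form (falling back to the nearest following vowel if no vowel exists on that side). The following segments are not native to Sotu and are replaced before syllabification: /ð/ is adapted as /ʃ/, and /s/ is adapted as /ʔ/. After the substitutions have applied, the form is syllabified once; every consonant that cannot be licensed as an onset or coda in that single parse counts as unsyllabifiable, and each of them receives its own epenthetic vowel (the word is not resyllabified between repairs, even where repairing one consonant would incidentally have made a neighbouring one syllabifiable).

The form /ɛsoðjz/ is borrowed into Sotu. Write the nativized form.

Substitution: /s/ → /ʔ/, /ð/ → /ʃ/, giving /ɛʔoʃjz/.
Syllabifying with onset maximization leaves /ʃ/, /j/, /z/ stranded (no codas are permitted; onsets are limited to one consonant).
Inserting the epenthetic vowel yields /ʃ/ → /ʃo/, /j/ → /jo/, /z/ → /zo/.

ɛʔoʃojozo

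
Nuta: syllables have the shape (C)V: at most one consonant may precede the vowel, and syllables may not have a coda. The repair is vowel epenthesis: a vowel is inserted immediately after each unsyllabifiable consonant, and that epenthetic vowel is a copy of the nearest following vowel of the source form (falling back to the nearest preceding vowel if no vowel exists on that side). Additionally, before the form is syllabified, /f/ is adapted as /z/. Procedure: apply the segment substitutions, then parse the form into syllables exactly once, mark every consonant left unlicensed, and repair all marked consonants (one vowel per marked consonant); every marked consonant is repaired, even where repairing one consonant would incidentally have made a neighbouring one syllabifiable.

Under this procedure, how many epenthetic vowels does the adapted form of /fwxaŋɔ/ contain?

After substitution the input is /zwxaŋɔ/.
The unsyllabifiable consonants are /z/, /w/; each receives one epenthetic vowel.

2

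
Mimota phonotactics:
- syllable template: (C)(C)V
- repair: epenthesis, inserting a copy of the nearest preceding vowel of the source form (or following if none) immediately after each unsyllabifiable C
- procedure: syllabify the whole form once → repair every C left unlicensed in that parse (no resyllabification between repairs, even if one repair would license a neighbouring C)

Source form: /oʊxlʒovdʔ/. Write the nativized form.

The consonants /x/, /v/, /d/, /ʔ/ cannot be parsed into a legal (C)(C)V syllable (no codas are permitted; onsets may contain at most 2 consonants).
Inserting the epenthetic vowel yields /x/ → /xʊ/, /v/ → /vo/, /d/ → /do/, /ʔ/ → /ʔo/.

oʊxʊlʒovodoʔo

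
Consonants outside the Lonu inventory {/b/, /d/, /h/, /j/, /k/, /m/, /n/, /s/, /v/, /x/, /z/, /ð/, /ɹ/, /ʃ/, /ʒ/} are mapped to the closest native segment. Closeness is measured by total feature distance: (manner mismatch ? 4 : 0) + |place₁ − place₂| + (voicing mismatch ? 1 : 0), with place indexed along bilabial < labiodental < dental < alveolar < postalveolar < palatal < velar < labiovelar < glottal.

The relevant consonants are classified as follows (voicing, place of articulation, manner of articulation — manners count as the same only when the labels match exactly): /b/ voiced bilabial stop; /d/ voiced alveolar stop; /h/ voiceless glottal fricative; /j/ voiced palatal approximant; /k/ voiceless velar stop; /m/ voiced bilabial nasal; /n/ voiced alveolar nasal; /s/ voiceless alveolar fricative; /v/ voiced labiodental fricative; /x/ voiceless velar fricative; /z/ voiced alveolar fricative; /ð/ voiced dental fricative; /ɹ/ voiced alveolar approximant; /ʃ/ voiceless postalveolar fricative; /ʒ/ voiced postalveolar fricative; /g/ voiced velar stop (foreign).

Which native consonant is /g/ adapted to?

/k/ is closest: same manner (stop), place distance 0 (velar→velar), voicing differs (+1); total 1. Next closest is /d/ at distance 3.

k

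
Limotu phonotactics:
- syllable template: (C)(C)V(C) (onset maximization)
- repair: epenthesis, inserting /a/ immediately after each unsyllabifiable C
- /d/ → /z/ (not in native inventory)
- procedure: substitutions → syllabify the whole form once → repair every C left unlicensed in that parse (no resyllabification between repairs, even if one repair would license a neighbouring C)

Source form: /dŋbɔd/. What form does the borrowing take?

Substitution: /d/ → /z/, giving /zŋbɔz/.
The consonants /z/ cannot be parsed into a legal (C)(C)V(C) syllable (at most one coda consonant is licensed; onsets may contain at most 2 consonants).
Inserting the epenthetic vowel yields /z/ → /za/.

zaŋbɔz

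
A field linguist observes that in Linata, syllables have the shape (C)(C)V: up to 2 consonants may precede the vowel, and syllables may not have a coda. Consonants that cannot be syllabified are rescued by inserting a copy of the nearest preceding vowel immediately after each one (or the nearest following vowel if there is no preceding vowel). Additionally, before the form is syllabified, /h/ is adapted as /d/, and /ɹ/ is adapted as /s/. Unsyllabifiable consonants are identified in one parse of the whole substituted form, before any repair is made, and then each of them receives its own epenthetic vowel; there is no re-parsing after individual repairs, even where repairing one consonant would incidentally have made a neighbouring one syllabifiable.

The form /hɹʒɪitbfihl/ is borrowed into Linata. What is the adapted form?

Substitution: /h/ → /d/, /ɹ/ → /s/, giving /dsʒɪitbfidl/.
The consonants /d/, /t/, /d/, /l/ cannot be parsed into a legal (C)(C)V syllable (no codas are permitted; onsets may contain at most 2 consonants).
Each unlicensed consonant becomes the onset of a new syllable: /d/ → /dɪ/, /t/ → /ti/, /d/ → /di/, /l/ → /li/.

dɪsʒɪitibfidili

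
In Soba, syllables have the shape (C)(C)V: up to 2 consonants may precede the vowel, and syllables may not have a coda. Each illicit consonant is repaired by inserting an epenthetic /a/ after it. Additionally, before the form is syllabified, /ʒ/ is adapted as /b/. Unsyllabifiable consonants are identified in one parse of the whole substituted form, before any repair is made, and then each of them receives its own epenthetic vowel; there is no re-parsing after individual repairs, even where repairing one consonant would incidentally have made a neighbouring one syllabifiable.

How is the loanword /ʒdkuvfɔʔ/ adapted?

Substitution: /ʒ/ → /b/, giving /bdkuvfɔʔ/.
Syllabifying with onset maximization leaves /b/, /ʔ/ stranded (no codas are permitted; onsets may contain at most 2 consonants).
Epenthesis after each stranded consonant: /b/ → /ba/, /ʔ/ → /ʔa/.

badkuvfɔʔa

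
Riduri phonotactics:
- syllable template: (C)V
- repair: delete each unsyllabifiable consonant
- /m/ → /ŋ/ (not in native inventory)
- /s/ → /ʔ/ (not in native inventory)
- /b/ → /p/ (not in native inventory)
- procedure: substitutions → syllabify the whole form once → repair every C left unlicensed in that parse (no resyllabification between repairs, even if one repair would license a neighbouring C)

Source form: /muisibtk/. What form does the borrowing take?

ŋuiʔi

Substitution: /m/ → /ŋ/, /s/ → /ʔ/, /b/ → /p/, giving /ŋuiʔiptk/.
Under (C)V, the unsyllabifiable consonants are /p/, /t/, /k/ (no codas are permitted; onsets are limited to one consonant).
Deletion applies to /p/, /t/, /k/.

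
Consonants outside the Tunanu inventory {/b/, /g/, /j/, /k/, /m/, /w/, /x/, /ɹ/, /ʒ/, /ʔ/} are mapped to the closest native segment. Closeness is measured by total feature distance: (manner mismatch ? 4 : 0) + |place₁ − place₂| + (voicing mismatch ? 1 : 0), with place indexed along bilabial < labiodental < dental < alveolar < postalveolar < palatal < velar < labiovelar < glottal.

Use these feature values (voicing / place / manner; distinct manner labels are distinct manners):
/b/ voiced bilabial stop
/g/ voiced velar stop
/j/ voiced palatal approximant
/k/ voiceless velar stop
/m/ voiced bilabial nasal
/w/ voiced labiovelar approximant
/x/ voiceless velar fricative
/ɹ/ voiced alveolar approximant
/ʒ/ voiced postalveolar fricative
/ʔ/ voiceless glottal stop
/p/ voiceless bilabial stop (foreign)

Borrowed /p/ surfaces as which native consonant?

/b/ is closest: same manner (stop), place distance 0 (bilabial→bilabial), voicing differs (+1); total 1. Next closest is /m/ at distance 5.

b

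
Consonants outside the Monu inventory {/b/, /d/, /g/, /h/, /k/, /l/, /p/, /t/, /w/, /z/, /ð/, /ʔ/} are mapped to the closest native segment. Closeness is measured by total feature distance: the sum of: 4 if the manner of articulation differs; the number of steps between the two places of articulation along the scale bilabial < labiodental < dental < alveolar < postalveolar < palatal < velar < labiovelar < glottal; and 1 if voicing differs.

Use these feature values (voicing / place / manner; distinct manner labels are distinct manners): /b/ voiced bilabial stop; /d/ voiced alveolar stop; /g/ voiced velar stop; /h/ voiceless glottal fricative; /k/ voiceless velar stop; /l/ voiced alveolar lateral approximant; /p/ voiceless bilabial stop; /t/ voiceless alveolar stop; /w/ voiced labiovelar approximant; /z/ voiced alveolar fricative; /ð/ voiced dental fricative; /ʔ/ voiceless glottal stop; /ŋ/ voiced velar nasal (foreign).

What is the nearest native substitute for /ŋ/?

/g/ is closest: manner differs (nasal→stop, +4), place distance 0 (velar→velar), same voicing; total 4. Next closest is /k/ at distance 5.

g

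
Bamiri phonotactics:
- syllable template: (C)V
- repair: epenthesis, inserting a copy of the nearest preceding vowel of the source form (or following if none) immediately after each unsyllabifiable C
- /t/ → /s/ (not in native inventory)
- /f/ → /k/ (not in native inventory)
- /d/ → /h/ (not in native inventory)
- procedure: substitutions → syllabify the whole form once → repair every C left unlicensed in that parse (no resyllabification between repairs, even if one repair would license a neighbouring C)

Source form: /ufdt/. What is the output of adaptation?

ukuhusu

Substitution: /f/ → /k/, /d/ → /h/, /t/ → /s/, giving /ukhs/.
The consonants /k/, /h/, /s/ cannot be parsed into a legal (C)V syllable (no codas are permitted; onsets are limited to one consonant).
Inserting the epenthetic vowel yields /k/ → /ku/, /h/ → /hu/, /s/ → /su/.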